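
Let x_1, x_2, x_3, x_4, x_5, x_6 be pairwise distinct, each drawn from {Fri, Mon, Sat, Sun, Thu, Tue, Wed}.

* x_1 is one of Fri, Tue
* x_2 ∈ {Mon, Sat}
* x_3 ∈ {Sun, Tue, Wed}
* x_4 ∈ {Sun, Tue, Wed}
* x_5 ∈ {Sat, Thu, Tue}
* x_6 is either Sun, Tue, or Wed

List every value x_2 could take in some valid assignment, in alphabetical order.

Mon, Sat

x_3, x_4, x_6 between them cover only {Sun, Tue, Wed} — a naked triple. Remove those values from x_1, x_5.
x_1's domain is down to {Fri}, so x_1 = Fri.
No further eliminations apply; x_2 can still be any of Mon, Sat.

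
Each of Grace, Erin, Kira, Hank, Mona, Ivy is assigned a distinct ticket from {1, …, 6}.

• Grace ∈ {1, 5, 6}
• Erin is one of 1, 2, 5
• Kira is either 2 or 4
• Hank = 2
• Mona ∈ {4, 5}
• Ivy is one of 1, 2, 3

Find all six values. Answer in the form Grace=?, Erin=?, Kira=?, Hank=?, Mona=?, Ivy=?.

Grace=6, Erin=1, Kira=4, Hank=2, Mona=5, Ivy=3

Hank has just one choice, so Hank = 2. Remove 2 from Erin, Kira, Ivy.
Kira's domain is down to {4}, so Kira = 4. So Mona can't be 4.
Mona has just one choice, so Mona = 5. Strike 5 from Grace, Erin.
Erin has just one choice, so Erin = 1. Eliminate 1 elsewhere: Grace, Ivy.
Ivy has just one choice, so Ivy = 3.
Grace must be 6 (only option left).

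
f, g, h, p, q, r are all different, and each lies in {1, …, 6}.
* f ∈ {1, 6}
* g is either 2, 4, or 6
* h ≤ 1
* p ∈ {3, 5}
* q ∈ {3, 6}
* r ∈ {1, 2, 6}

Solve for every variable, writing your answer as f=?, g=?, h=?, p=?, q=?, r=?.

h must be 1 (only option left). Strike 1 from f, r.
f has just one choice, so f = 6. Remove 6 from g, q, r.
q has just one choice, so q = 3. Eliminate 3 elsewhere: p.
r has just one choice, so r = 2. Eliminate 2 elsewhere: g.
That leaves g = 4.
p must be 5 (only option left).

f=6, g=4, h=1, p=5, q=3, r=2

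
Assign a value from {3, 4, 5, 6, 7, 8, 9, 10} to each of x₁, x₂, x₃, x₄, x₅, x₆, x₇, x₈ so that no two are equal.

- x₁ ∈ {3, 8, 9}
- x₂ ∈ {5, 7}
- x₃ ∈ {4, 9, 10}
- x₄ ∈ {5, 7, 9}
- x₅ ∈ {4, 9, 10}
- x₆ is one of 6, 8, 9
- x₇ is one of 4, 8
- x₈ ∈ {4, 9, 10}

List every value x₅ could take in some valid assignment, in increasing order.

The 8 variables draw from only 8 values {3, 4, 5, 6, 7, 8, 9, 10}, so each is used; only x₁ can be 3, hence x₁ = 3.
The 7 still-open variables together cover exactly {4, 5, 6, 7, 8, 9, 10} — 7 values for 7 variables — and 6 appears only in x₆'s list, so x₆ = 6.
The 6 still-open variables together cover exactly {4, 5, 7, 8, 9, 10} — 6 values for 6 variables — and 8 appears only in x₇'s list, so x₇ = 8.
x₃, x₅, x₈ between them cover only {4, 9, 10} — a naked triple. Remove those values from x₄.
No further eliminations apply; x₅ can still be any of 4, 9, 10.

4, 9, 10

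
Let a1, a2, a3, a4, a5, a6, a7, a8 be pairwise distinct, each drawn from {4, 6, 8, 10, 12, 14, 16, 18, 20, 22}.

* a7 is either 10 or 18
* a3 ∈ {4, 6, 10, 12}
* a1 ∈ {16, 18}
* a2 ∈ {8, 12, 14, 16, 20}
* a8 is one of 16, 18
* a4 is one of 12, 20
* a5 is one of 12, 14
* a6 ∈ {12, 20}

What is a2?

The 2 variables a1 and a8 are confined to {16, 18}, which locks those values in; drop them from a2, a7.
a7's domain is down to {10}, so a7 = 10. Strike 10 from a3.
The 2 variables a4 and a6 are confined to {12, 20}, which locks those values in; drop them from a2, a3, a5.
a5 has just one choice, so a5 = 14. Strike 14 from a2.
So a2 = 8.

8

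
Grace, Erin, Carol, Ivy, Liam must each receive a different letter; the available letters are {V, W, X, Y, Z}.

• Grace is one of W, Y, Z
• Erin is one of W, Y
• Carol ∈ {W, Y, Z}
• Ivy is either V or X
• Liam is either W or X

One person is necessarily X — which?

Liam

Among the 5 variables, V fits only Ivy (and all 5 values in {V, W, X, Y, Z} must be used), so Ivy = V.
The 4 still-open variables draw from only 4 values {W, X, Y, Z}, so each is used; only Liam can be X, hence Liam = X.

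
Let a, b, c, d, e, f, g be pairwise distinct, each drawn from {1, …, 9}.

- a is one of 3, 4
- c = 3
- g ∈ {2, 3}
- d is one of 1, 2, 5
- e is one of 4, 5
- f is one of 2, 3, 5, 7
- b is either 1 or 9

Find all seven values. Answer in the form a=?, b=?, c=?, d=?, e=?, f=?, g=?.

a=4, b=9, c=3, d=1, e=5, f=7, g=2

c must be 3 (only option left). Strike 3 from a, f, g.
That leaves g = 2. Remove 2 from d, f.
a's domain is down to {4}, so a = 4. Strike 4 from e.
e must be 5 (only option left). So d, f can't be 5.
f must be 7 (only option left).
d's domain is down to {1}, so d = 1. Strike 1 from b.
That leaves b = 9.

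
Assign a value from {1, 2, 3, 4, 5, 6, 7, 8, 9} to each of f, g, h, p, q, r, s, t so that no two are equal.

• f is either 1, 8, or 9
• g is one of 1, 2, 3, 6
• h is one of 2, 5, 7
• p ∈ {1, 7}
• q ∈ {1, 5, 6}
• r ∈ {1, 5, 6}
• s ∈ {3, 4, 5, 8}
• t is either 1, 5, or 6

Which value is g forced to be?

3

The 3 variables q, r, t are confined to {1, 5, 6}, which locks those values in; drop them from f, g, h, p, s.
That leaves p = 7. Remove 7 from h.
h has just one choice, so h = 2. Eliminate 2 elsewhere: g.
So g = 3.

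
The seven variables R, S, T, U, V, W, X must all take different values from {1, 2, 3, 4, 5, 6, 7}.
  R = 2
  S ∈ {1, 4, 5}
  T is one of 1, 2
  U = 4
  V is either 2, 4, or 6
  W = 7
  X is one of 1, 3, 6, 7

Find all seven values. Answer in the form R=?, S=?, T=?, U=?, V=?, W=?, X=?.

R must be 2 (only option left). Eliminate 2 elsewhere: T, V.
That leaves T = 1. Strike 1 from S, X.
U has just one choice, so U = 4. So S, V can't be 4.
V has just one choice, so V = 6. Eliminate 6 elsewhere: X.
That leaves W = 7. So X can't be 7.
That leaves X = 3.
That leaves S = 5.

R=2, S=5, T=1, U=4, V=6, W=7, X=3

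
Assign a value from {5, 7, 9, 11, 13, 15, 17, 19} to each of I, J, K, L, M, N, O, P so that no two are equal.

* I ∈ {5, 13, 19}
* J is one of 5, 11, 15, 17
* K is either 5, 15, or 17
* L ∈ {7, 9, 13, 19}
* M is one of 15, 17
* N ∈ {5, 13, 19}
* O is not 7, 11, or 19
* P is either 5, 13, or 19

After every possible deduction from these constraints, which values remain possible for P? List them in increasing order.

The 8 variables together cover exactly {5, 7, 9, 11, 13, 15, 17, 19} — 8 values for 8 variables — and 7 appears only in L's list, so L = 7.
The 7 still-open variables together cover exactly {5, 9, 11, 13, 15, 17, 19} — 7 values for 7 variables — and 9 appears only in O's list, so O = 9.
The 6 still-open variables together cover exactly {5, 11, 13, 15, 17, 19} — 6 values for 6 variables — and 11 appears only in J's list, so J = 11.
I, N, P between them cover only {5, 13, 19} — a naked triple. Remove those values from K.
No further eliminations apply; P can still be any of 5, 13, 19.

5, 13, 19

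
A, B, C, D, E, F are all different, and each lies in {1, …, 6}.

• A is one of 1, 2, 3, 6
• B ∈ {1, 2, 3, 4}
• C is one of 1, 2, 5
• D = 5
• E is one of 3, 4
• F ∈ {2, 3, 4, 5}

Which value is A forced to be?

D's domain is down to {5}, so D = 5. Remove 5 from C, F.
The 5 still-open variables draw from only 5 values {1, 2, 3, 4, 6}, so each is used; only A can be 6, hence A = 6.

6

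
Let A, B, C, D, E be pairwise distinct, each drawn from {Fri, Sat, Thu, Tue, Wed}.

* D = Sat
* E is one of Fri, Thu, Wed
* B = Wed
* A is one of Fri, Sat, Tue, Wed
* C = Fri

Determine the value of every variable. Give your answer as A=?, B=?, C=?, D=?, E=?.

B must be Wed (only option left). Eliminate Wed elsewhere: A, E.
C's domain is down to {Fri}, so C = Fri. Remove Fri from A, E.
D's domain is down to {Sat}, so D = Sat. Strike Sat from A.
E must be Thu (only option left).
A must be Tue (only option left).

A=Tue, B=Wed, C=Fri, D=Sat, E=Thu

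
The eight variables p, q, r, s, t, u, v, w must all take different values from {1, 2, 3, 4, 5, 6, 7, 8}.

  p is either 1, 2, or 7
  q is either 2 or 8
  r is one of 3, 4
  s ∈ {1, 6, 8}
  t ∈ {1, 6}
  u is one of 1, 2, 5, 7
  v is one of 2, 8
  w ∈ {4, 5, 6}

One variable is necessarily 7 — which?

p

The 8 variables together cover exactly {1, 2, 3, 4, 5, 6, 7, 8} — 8 values for 8 variables — and 3 appears only in r's list, so r = 3.
The 7 still-open variables draw from only 7 values {1, 2, 4, 5, 6, 7, 8}, so each is used; only w can be 4, hence w = 4.
Among the 6 still-open variables, 5 fits only u (and all 6 values in {1, 2, 5, 6, 7, 8} must be used), so u = 5.
The 5 still-open variables draw from only 5 values {1, 2, 6, 7, 8}, so each is used; only p can be 7, hence p = 7.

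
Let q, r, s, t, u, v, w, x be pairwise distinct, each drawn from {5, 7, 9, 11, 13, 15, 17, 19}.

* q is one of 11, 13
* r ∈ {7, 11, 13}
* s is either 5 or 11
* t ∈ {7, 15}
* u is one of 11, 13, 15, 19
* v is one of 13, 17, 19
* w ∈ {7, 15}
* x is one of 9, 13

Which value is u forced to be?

19

The 8 variables together cover exactly {5, 7, 9, 11, 13, 15, 17, 19} — 8 values for 8 variables — and 5 appears only in s's list, so s = 5.
The 7 still-open variables together cover exactly {7, 9, 11, 13, 15, 17, 19} — 7 values for 7 variables — and 9 appears only in x's list, so x = 9.
The 6 still-open variables draw from only 6 values {7, 11, 13, 15, 17, 19}, so each is used; only v can be 17, hence v = 17.
The 5 still-open variables draw from only 5 values {7, 11, 13, 15, 19}, so each is used; only u can be 19, hence u = 19.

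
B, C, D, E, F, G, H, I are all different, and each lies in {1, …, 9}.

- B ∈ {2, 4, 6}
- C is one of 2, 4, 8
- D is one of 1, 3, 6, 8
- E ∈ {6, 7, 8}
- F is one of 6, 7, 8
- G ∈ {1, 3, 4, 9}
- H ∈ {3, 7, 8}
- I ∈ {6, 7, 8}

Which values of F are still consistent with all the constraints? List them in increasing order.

Among the 8 variables, 9 fits only G (and all 8 values in {1, 2, 3, 4, 6, 7, 8, 9} must be used), so G = 9.
The 7 still-open variables draw from only 7 values {1, 2, 3, 4, 6, 7, 8}, so each is used; only D can be 1, hence D = 1.
The 6 still-open variables together cover exactly {2, 3, 4, 6, 7, 8} — 6 values for 6 variables — and 3 appears only in H's list, so H = 3.
The 3 variables E, F, I are confined to {6, 7, 8}, which locks those values in; drop them from B, C.
No further eliminations apply; F can still be any of 6, 7, 8.

6, 7, 8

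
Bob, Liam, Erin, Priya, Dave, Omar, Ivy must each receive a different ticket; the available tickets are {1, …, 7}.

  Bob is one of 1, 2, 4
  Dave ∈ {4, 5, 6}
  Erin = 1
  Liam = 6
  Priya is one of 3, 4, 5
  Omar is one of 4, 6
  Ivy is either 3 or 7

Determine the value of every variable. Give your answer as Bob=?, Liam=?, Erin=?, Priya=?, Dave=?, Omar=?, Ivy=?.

Bob=2, Liam=6, Erin=1, Priya=3, Dave=5, Omar=4, Ivy=7

Liam has just one choice, so Liam = 6. Strike 6 from Dave, Omar.
Erin has just one choice, so Erin = 1. Strike 1 from Bob.
Omar's domain is down to {4}, so Omar = 4. So Bob, Priya, Dave can't be 4.
Bob's domain is down to {2}, so Bob = 2.
Dave's domain is down to {5}, so Dave = 5. So Priya can't be 5.
Priya has just one choice, so Priya = 3. Eliminate 3 elsewhere: Ivy.
Ivy's domain is down to {7}, so Ivy = 7.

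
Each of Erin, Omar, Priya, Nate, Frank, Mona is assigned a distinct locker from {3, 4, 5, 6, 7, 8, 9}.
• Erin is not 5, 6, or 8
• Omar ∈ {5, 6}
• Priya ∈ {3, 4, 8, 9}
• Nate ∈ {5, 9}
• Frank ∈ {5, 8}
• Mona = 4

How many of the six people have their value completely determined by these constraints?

Mona's domain is down to {4}, so Mona = 4. Eliminate 4 elsewhere: Erin, Priya.
Determined: Mona=4. The other people each still have more than one consistent value. That makes 1.

1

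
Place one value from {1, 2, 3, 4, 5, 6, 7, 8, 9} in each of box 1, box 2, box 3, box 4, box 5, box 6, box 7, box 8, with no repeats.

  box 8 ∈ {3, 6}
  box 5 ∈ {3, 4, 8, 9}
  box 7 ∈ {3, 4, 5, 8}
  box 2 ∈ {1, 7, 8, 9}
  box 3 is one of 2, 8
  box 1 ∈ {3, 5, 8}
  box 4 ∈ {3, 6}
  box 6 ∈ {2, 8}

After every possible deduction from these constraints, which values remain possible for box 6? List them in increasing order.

box 3 and box 6 between them cover only {2, 8} — a naked pair. Remove those values from box 1, box 2, box 5, box 7.
The 2 variables box 4 and box 8 are confined to {3, 6}, which locks those values in; drop them from box 1, box 5, box 7.
box 1's domain is down to {5}, so box 1 = 5. Eliminate 5 elsewhere: box 7.
box 7 has just one choice, so box 7 = 4. Strike 4 from box 5.
box 5 must be 9 (only option left). Eliminate 9 elsewhere: box 2.
No further eliminations apply; box 6 can still be any of 2, 8.

2, 8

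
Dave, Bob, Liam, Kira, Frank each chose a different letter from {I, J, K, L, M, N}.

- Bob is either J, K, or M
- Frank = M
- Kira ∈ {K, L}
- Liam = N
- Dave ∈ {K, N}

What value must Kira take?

L

Liam's domain is down to {N}, so Liam = N. So Dave can't be N.
Frank has just one choice, so Frank = M. Strike M from Bob.
Dave's domain is down to {K}, so Dave = K. Strike K from Bob, Kira.
So Kira = L.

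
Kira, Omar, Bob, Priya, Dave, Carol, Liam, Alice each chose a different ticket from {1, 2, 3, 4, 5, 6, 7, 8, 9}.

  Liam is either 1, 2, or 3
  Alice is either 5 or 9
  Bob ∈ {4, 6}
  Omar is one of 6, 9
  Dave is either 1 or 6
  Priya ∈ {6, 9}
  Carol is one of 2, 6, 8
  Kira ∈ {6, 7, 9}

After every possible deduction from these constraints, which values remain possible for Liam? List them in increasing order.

Omar and Priya share exactly the 2 values {6, 9}; by pigeonhole those values go to them, so strike 6, 9 from Kira, Bob, Dave, Carol, Alice.
Kira must be 7 (only option left).
That leaves Bob = 4.
Dave's domain is down to {1}, so Dave = 1. Strike 1 from Liam.
That leaves Alice = 5.
No further eliminations apply; Liam can still be any of 2, 3.

2, 3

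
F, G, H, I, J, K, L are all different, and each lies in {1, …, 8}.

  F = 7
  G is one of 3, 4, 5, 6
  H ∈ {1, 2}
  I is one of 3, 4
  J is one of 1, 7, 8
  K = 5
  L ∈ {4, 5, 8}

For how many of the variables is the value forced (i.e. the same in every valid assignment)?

F's domain is down to {7}, so F = 7. Strike 7 from J.
K must be 5 (only option left). Remove 5 from G, L.
Determined: F=7, K=5. The other variables each still have more than one consistent value. That makes 2.

2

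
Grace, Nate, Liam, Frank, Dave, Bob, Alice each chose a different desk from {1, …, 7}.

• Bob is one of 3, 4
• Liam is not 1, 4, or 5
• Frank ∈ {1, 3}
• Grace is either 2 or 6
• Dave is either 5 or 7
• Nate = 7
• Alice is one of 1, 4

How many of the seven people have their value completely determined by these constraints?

2

Nate has just one choice, so Nate = 7. Eliminate 7 elsewhere: Liam, Dave.
Dave has just one choice, so Dave = 5.
The 3 variables Frank, Bob, Alice are confined to {1, 3, 4}, which locks those values in; drop them from Liam.
Determined: Nate=7, Dave=5. The other people each still have more than one consistent value. That makes 2.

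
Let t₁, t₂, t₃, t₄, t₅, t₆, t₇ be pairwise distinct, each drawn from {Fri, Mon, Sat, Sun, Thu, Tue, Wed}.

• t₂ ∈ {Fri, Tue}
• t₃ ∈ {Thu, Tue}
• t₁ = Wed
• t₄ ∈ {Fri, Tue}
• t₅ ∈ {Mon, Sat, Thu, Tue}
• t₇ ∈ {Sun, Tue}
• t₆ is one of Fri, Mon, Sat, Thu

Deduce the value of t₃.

t₁ has just one choice, so t₁ = Wed.
Among the 6 still-open variables, Sun fits only t₇ (and all 6 values in {Fri, Mon, Sat, Sun, Thu, Tue} must be used), so t₇ = Sun.
t₂ and t₄ share exactly the 2 values {Fri, Tue}; by pigeonhole those values go to them, so strike Fri, Tue from t₃, t₅, t₆.
So t₃ = Thu.

Thu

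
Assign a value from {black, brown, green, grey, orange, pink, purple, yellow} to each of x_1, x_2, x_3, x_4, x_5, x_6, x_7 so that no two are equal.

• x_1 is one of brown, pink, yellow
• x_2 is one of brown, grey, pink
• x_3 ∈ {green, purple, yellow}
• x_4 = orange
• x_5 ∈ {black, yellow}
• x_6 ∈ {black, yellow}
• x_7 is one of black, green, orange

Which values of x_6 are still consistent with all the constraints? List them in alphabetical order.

black, yellow

x_4 has just one choice, so x_4 = orange. Remove orange from x_7.
x_5 and x_6 between them cover only {black, yellow} — a naked pair. Remove those values from x_1, x_3, x_7.
That leaves x_7 = green. So x_3 can't be green.
That leaves x_3 = purple.
No further eliminations apply; x_6 can still be any of black, yellow.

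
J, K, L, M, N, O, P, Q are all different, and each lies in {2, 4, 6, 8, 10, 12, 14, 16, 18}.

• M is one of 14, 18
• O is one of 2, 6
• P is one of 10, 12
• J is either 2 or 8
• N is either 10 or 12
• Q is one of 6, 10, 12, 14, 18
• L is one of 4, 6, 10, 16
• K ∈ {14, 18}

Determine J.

K and M between them cover only {14, 18} — a naked pair. Remove those values from Q.
The 2 variables N and P are confined to {10, 12}, which locks those values in; drop them from L, Q.
Q has just one choice, so Q = 6. So L, O can't be 6.
O's domain is down to {2}, so O = 2. Strike 2 from J.
So J = 8.

8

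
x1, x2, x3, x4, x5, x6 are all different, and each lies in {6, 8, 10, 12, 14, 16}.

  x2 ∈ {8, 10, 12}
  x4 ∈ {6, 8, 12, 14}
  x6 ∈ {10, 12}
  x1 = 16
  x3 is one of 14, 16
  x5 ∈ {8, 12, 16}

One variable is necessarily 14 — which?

x1 has just one choice, so x1 = 16. So x3, x5 can't be 16.
So 14 goes to x3.

x3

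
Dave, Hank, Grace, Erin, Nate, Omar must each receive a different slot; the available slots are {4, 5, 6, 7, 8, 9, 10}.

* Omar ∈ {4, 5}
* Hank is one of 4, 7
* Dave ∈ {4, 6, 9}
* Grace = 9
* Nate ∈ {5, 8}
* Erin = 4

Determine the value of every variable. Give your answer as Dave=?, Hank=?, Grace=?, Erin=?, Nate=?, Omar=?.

Dave=6, Hank=7, Grace=9, Erin=4, Nate=8, Omar=5

Grace has just one choice, so Grace = 9. Eliminate 9 elsewhere: Dave.
Erin's domain is down to {4}, so Erin = 4. Remove 4 from Dave, Hank, Omar.
Omar must be 5 (only option left). Eliminate 5 elsewhere: Nate.
Dave's domain is down to {6}, so Dave = 6.
That leaves Hank = 7.
That leaves Nate = 8.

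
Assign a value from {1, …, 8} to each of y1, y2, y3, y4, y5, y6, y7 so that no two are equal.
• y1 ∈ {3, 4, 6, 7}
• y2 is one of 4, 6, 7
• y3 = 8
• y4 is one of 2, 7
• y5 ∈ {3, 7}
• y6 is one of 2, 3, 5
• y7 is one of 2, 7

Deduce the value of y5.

3

y3 must be 8 (only option left).
The 6 still-open variables draw from only 6 values {2, 3, 4, 5, 6, 7}, so each is used; only y6 can be 5, hence y6 = 5.
y4 and y7 share exactly the 2 values {2, 7}; by pigeonhole those values go to them, so strike 2, 7 from y1, y2, y5.
So y5 = 3.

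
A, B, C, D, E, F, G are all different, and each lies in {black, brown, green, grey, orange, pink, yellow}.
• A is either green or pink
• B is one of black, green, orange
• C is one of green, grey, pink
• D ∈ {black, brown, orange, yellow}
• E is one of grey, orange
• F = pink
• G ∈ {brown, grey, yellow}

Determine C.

F has just one choice, so F = pink. Eliminate pink elsewhere: A, C.
A has just one choice, so A = green. Eliminate green elsewhere: B, C.
So C = grey.

grey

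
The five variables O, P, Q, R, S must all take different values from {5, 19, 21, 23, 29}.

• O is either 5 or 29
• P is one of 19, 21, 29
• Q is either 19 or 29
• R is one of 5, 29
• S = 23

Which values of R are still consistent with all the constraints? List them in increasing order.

5, 29

S's domain is down to {23}, so S = 23.
The 4 still-open variables together cover exactly {5, 19, 21, 29} — 4 values for 4 variables — and 21 appears only in P's list, so P = 21.
The 3 still-open variables together cover exactly {5, 19, 29} — 3 values for 3 variables — and 19 appears only in Q's list, so Q = 19.
No further eliminations apply; R can still be any of 5, 29.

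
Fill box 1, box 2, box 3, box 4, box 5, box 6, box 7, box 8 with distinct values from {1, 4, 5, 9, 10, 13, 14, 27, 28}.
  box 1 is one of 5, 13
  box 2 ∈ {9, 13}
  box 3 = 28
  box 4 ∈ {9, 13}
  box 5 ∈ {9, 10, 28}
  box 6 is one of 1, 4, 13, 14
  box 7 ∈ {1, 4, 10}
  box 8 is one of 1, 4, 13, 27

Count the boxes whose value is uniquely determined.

3

box 3's domain is down to {28}, so box 3 = 28. Eliminate 28 elsewhere: box 5.
box 2 and box 4 share exactly the 2 values {9, 13}; by pigeonhole those values go to them, so strike 9, 13 from box 1, box 5, box 6, box 8.
box 1's domain is down to {5}, so box 1 = 5.
box 5 must be 10 (only option left). Remove 10 from box 7.
Determined: box 1=5, box 3=28, box 5=10. The other boxes each still have more than one consistent value. That makes 3.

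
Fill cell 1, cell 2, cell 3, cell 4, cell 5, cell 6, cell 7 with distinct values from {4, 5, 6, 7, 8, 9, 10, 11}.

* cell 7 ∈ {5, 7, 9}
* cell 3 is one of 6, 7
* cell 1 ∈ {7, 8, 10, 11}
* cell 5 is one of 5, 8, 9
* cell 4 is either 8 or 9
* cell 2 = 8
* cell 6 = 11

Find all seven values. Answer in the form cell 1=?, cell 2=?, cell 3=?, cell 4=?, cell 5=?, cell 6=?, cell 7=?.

cell 1=10, cell 2=8, cell 3=6, cell 4=9, cell 5=5, cell 6=11, cell 7=7

cell 2's domain is down to {8}, so cell 2 = 8. Strike 8 from cell 1, cell 4, cell 5.
cell 4 has just one choice, so cell 4 = 9. Strike 9 from cell 5, cell 7.
cell 5 must be 5 (only option left). Eliminate 5 elsewhere: cell 7.
cell 6 has just one choice, so cell 6 = 11. So cell 1 can't be 11.
cell 7's domain is down to {7}, so cell 7 = 7. So cell 1, cell 3 can't be 7.
cell 1's domain is down to {10}, so cell 1 = 10.
That leaves cell 3 = 6.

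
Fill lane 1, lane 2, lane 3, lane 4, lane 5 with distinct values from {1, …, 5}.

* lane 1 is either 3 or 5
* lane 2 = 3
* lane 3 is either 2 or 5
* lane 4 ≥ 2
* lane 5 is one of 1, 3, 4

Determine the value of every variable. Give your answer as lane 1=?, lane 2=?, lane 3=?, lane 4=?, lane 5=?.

lane 2's domain is down to {3}, so lane 2 = 3. Eliminate 3 elsewhere: lane 1, lane 4, lane 5.
lane 1's domain is down to {5}, so lane 1 = 5. Eliminate 5 elsewhere: lane 3, lane 4.
lane 3 must be 2 (only option left). Strike 2 from lane 4.
lane 4 has just one choice, so lane 4 = 4. Eliminate 4 elsewhere: lane 5.
lane 5's domain is down to {1}, so lane 5 = 1.

lane 1=5, lane 2=3, lane 3=2, lane 4=4, lane 5=1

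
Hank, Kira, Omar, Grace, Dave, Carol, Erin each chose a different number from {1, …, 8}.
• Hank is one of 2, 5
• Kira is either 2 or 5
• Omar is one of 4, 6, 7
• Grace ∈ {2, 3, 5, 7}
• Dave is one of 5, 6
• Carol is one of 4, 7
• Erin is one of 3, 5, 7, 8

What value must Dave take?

The 7 variables draw from only 7 values {2, 3, 4, 5, 6, 7, 8}, so each is used; only Erin can be 8, hence Erin = 8.
Among the 6 still-open variables, 3 fits only Grace (and all 6 values in {2, 3, 4, 5, 6, 7} must be used), so Grace = 3.
The 2 variables Hank and Kira are confined to {2, 5}, which locks those values in; drop them from Dave.
So Dave = 6.

6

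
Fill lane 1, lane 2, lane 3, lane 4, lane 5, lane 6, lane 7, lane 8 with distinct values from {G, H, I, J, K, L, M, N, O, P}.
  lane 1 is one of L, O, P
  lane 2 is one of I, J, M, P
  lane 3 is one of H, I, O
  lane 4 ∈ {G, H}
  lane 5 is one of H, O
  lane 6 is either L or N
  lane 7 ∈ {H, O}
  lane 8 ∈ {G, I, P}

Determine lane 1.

lane 5 and lane 7 between them cover only {H, O} — a naked pair. Remove those values from lane 1, lane 3, lane 4.
That leaves lane 3 = I. Eliminate I elsewhere: lane 2, lane 8.
lane 4 must be G (only option left). So lane 8 can't be G.
lane 8 must be P (only option left). Eliminate P elsewhere: lane 1, lane 2.
So lane 1 = L.

L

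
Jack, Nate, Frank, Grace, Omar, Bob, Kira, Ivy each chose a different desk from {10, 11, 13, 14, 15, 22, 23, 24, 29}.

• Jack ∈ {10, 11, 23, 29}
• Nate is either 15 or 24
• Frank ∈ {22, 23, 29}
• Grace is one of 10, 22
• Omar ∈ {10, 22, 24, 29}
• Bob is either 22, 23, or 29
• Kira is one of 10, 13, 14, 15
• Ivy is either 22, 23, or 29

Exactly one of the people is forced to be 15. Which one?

Nate

Frank, Bob, Ivy between them cover only {22, 23, 29} — a naked triple. Remove those values from Jack, Grace, Omar.
That leaves Grace = 10. So Jack, Omar, Kira can't be 10.
Omar must be 24 (only option left). Remove 24 from Nate.
So 15 goes to Nate.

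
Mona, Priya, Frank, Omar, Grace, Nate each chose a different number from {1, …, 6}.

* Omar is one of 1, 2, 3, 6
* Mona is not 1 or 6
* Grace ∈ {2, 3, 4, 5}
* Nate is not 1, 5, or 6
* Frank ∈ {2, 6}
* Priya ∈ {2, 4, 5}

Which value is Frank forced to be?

The 6 variables together cover exactly {1, 2, 3, 4, 5, 6} — 6 values for 6 variables — and 1 appears only in Omar's list, so Omar = 1.
The 5 still-open variables together cover exactly {2, 3, 4, 5, 6} — 5 values for 5 variables — and 6 appears only in Frank's list, so Frank = 6.

6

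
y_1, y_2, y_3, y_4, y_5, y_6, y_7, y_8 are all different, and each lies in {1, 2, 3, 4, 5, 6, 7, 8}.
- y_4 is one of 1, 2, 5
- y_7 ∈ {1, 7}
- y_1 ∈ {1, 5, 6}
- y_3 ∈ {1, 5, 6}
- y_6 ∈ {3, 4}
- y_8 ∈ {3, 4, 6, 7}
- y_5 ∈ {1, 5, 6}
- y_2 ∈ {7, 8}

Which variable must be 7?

Among the 8 variables, 2 fits only y_4 (and all 8 values in {1, 2, 3, 4, 5, 6, 7, 8} must be used), so y_4 = 2.
Among the 7 still-open variables, 8 fits only y_2 (and all 7 values in {1, 3, 4, 5, 6, 7, 8} must be used), so y_2 = 8.
y_1, y_3, y_5 between them cover only {1, 5, 6} — a naked triple. Remove those values from y_7, y_8.
So 7 goes to y_7.

y_7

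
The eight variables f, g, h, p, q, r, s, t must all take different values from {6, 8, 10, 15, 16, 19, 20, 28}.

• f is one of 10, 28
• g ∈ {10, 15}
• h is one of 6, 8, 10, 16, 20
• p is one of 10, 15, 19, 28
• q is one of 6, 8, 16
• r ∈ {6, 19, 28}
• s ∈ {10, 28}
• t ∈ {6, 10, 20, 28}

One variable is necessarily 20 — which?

The 2 variables f and s are confined to {10, 28}, which locks those values in; drop them from g, h, p, r, t.
g's domain is down to {15}, so g = 15. Eliminate 15 elsewhere: p.
p has just one choice, so p = 19. Remove 19 from r.
r must be 6 (only option left). Eliminate 6 elsewhere: h, q, t.
So 20 goes to t.

t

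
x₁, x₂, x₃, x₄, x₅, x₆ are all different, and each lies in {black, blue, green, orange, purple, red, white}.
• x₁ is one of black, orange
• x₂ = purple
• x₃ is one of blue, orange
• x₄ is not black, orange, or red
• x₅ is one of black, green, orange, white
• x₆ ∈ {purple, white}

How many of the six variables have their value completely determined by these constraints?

x₂'s domain is down to {purple}, so x₂ = purple. Eliminate purple elsewhere: x₄, x₆.
x₆ must be white (only option left). Remove white from x₄, x₅.
Determined: x₂=purple, x₆=white. The other variables each still have more than one consistent value. That makes 2.

2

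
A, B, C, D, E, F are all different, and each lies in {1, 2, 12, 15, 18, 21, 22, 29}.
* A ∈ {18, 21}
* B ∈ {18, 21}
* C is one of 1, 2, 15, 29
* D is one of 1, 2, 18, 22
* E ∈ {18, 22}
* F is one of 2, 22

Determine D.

The 2 variables A and B are confined to {18, 21}, which locks those values in; drop them from D, E.
E has just one choice, so E = 22. Remove 22 from D, F.
F has just one choice, so F = 2. Strike 2 from C, D.
So D = 1.

1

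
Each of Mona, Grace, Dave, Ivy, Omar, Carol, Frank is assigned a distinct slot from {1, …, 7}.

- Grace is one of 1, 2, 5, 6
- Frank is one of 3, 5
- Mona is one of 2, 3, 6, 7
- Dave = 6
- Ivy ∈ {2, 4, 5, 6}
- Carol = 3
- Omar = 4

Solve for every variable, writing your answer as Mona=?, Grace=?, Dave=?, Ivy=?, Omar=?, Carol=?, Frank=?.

Dave has just one choice, so Dave = 6. Strike 6 from Mona, Grace, Ivy.
That leaves Omar = 4. Eliminate 4 elsewhere: Ivy.
Carol must be 3 (only option left). Strike 3 from Mona, Frank.
That leaves Frank = 5. Strike 5 from Grace, Ivy.
Ivy must be 2 (only option left). So Mona, Grace can't be 2.
Mona has just one choice, so Mona = 7.
That leaves Grace = 1.

Mona=7, Grace=1, Dave=6, Ivy=2, Omar=4, Carol=3, Frank=5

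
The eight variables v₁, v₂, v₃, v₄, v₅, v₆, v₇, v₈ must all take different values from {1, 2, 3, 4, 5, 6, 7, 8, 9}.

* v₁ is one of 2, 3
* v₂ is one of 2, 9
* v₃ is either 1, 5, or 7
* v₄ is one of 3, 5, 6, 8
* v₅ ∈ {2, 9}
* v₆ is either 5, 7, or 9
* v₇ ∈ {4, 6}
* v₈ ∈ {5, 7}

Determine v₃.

The 2 variables v₂ and v₅ are confined to {2, 9}, which locks those values in; drop them from v₁, v₆.
v₁'s domain is down to {3}, so v₁ = 3. Eliminate 3 elsewhere: v₄.
v₆ and v₈ share exactly the 2 values {5, 7}; by pigeonhole those values go to them, so strike 5, 7 from v₃, v₄.
So v₃ = 1.

1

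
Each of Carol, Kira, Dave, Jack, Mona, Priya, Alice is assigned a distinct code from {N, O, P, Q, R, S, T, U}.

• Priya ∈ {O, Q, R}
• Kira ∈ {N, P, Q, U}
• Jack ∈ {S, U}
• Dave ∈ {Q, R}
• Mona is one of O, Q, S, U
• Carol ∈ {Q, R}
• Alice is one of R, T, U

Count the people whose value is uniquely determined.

2

Carol and Dave share exactly the 2 values {Q, R}; by pigeonhole those values go to them, so strike Q, R from Kira, Mona, Priya, Alice.
Priya must be O (only option left). So Mona can't be O.
The 2 variables Jack and Mona are confined to {S, U}, which locks those values in; drop them from Kira, Alice.
Alice has just one choice, so Alice = T.
Determined: Priya=O, Alice=T. The other people each still have more than one consistent value. That makes 2.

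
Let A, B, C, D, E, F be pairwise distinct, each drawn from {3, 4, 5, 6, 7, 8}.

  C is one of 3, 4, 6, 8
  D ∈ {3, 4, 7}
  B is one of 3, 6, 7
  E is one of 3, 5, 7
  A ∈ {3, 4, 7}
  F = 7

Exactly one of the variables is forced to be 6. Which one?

F must be 7 (only option left). Remove 7 from A, B, D, E.
Among the 5 still-open variables, 5 fits only E (and all 5 values in {3, 4, 5, 6, 8} must be used), so E = 5.
Among the 4 still-open variables, 8 fits only C (and all 4 values in {3, 4, 6, 8} must be used), so C = 8.
The 3 still-open variables draw from only 3 values {3, 4, 6}, so each is used; only B can be 6, hence B = 6.

B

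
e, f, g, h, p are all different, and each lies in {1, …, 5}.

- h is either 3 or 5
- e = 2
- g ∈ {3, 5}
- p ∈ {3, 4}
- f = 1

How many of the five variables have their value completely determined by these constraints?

e has just one choice, so e = 2.
f has just one choice, so f = 1.
The 3 still-open variables draw from only 3 values {3, 4, 5}, so each is used; only p can be 4, hence p = 4.
Determined: e=2, f=1, p=4. The other variables each still have more than one consistent value. That makes 3.

3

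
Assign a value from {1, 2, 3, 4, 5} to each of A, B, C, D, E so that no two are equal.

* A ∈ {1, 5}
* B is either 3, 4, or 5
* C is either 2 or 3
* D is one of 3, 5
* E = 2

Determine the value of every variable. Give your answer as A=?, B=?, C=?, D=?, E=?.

A=1, B=4, C=3, D=5, E=2

E's domain is down to {2}, so E = 2. So C can't be 2.
That leaves C = 3. Eliminate 3 elsewhere: B, D.
That leaves D = 5. So A, B can't be 5.
A must be 1 (only option left).
B's domain is down to {4}, so B = 4.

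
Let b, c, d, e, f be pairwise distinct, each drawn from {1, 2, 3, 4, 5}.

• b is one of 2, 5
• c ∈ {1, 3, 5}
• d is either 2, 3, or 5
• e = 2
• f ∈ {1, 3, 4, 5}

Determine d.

e must be 2 (only option left). Remove 2 from b, d.
b's domain is down to {5}, so b = 5. Remove 5 from c, d, f.
So d = 3.

3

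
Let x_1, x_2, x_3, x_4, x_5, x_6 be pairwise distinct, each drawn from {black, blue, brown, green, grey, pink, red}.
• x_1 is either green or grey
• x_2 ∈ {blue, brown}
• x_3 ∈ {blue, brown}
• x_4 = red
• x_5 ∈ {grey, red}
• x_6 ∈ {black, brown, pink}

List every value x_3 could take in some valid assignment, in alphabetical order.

x_4 has just one choice, so x_4 = red. So x_5 can't be red.
x_5's domain is down to {grey}, so x_5 = grey. Eliminate grey elsewhere: x_1.
x_1 has just one choice, so x_1 = green.
x_2 and x_3 share exactly the 2 values {blue, brown}; by pigeonhole those values go to them, so strike blue, brown from x_6.
No further eliminations apply; x_3 can still be any of blue, brown.

blue, brown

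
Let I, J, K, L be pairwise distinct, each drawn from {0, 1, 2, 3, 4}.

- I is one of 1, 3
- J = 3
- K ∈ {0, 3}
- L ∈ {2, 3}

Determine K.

J must be 3 (only option left). Remove 3 from I, K, L.
So K = 0.

0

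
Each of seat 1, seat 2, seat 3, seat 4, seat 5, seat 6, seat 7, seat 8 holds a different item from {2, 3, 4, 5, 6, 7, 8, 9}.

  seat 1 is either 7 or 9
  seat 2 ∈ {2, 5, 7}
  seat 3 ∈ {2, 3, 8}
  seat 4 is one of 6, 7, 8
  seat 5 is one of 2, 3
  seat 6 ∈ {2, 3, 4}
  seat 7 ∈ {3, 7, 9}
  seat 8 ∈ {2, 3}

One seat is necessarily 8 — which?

seat 3

The 8 variables together cover exactly {2, 3, 4, 5, 6, 7, 8, 9} — 8 values for 8 variables — and 4 appears only in seat 6's list, so seat 6 = 4.
The 7 still-open variables together cover exactly {2, 3, 5, 6, 7, 8, 9} — 7 values for 7 variables — and 5 appears only in seat 2's list, so seat 2 = 5.
The 6 still-open variables together cover exactly {2, 3, 6, 7, 8, 9} — 6 values for 6 variables — and 6 appears only in seat 4's list, so seat 4 = 6.
The 5 still-open variables draw from only 5 values {2, 3, 7, 8, 9}, so each is used; only seat 3 can be 8, hence seat 3 = 8.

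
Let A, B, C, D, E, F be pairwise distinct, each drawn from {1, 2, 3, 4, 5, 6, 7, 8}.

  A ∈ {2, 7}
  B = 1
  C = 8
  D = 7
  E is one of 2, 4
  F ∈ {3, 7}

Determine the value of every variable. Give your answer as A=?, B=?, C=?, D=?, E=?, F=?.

A=2, B=1, C=8, D=7, E=4, F=3

B's domain is down to {1}, so B = 1.
C has just one choice, so C = 8.
D has just one choice, so D = 7. Strike 7 from A, F.
F's domain is down to {3}, so F = 3.
A must be 2 (only option left). So E can't be 2.
That leaves E = 4.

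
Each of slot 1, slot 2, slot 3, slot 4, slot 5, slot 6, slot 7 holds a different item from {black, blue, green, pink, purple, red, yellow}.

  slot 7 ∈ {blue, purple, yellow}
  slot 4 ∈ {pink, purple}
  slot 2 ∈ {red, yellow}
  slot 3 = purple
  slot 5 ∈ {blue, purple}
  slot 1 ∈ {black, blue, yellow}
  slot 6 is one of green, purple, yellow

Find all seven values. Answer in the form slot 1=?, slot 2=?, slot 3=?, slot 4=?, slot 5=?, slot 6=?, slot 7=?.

slot 3 has just one choice, so slot 3 = purple. Strike purple from slot 4, slot 5, slot 6, slot 7.
slot 4 has just one choice, so slot 4 = pink.
slot 5 must be blue (only option left). Eliminate blue elsewhere: slot 1, slot 7.
That leaves slot 7 = yellow. Eliminate yellow elsewhere: slot 1, slot 2, slot 6.
That leaves slot 1 = black.
slot 2's domain is down to {red}, so slot 2 = red.
slot 6 has just one choice, so slot 6 = green.

slot 1=black, slot 2=red, slot 3=purple, slot 4=pink, slot 5=blue, slot 6=green, slot 7=yellow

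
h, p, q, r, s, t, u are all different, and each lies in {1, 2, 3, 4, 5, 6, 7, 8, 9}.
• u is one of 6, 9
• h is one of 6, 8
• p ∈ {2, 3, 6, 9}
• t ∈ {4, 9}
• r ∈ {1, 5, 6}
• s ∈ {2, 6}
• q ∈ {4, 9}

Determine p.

The 2 variables q and t are confined to {4, 9}, which locks those values in; drop them from p, u.
u must be 6 (only option left). Eliminate 6 elsewhere: h, p, r, s.
h's domain is down to {8}, so h = 8.
s must be 2 (only option left). So p can't be 2.
So p = 3.

3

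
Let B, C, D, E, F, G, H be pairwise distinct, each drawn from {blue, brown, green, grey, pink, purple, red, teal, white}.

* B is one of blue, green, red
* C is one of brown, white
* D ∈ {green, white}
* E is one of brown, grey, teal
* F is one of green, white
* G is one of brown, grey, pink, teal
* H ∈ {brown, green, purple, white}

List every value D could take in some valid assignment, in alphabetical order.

The 2 variables D and F are confined to {green, white}, which locks those values in; drop them from B, C, H.
C has just one choice, so C = brown. Eliminate brown elsewhere: E, G, H.
That leaves H = purple.
No further eliminations apply; D can still be any of green, white.

green, white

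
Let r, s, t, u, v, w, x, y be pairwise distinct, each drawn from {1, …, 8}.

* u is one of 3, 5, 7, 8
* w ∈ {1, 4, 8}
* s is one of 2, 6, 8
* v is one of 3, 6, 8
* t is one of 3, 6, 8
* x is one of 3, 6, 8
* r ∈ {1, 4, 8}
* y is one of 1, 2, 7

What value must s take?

2

The 8 variables together cover exactly {1, 2, 3, 4, 5, 6, 7, 8} — 8 values for 8 variables — and 5 appears only in u's list, so u = 5.
The 7 still-open variables together cover exactly {1, 2, 3, 4, 6, 7, 8} — 7 values for 7 variables — and 7 appears only in y's list, so y = 7.
The 6 still-open variables together cover exactly {1, 2, 3, 4, 6, 8} — 6 values for 6 variables — and 2 appears only in s's list, so s = 2.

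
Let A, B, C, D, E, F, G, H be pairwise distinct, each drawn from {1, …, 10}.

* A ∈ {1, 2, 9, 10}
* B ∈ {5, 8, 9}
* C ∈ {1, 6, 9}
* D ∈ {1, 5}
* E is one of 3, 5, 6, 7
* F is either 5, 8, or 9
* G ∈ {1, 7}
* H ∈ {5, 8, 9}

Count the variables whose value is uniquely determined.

B, F, H between them cover only {5, 8, 9} — a naked triple. Remove those values from A, C, D, E.
D must be 1 (only option left). Eliminate 1 elsewhere: A, C, G.
That leaves G = 7. Remove 7 from E.
C must be 6 (only option left). Remove 6 from E.
E has just one choice, so E = 3.
Determined: C=6, D=1, E=3, G=7. The other variables each still have more than one consistent value. That makes 4.

4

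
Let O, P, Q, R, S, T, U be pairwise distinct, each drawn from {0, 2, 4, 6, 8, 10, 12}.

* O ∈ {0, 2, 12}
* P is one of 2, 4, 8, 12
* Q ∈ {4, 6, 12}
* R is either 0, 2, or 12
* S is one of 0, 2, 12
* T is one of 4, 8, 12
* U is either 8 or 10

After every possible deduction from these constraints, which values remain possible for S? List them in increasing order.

0, 2, 12

The 7 variables together cover exactly {0, 2, 4, 6, 8, 10, 12} — 7 values for 7 variables — and 6 appears only in Q's list, so Q = 6.
The 6 still-open variables together cover exactly {0, 2, 4, 8, 10, 12} — 6 values for 6 variables — and 10 appears only in U's list, so U = 10.
The 3 variables O, R, S are confined to {0, 2, 12}, which locks those values in; drop them from P, T.
No further eliminations apply; S can still be any of 0, 2, 12.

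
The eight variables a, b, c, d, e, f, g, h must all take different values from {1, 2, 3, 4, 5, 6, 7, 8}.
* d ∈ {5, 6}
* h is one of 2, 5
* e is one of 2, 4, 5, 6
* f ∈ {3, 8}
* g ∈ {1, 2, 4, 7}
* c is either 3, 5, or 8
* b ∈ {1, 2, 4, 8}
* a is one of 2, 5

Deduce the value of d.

Among the 8 variables, 7 fits only g (and all 8 values in {1, 2, 3, 4, 5, 6, 7, 8} must be used), so g = 7.
Among the 7 still-open variables, 1 fits only b (and all 7 values in {1, 2, 3, 4, 5, 6, 8} must be used), so b = 1.
The 6 still-open variables together cover exactly {2, 3, 4, 5, 6, 8} — 6 values for 6 variables — and 4 appears only in e's list, so e = 4.
The 5 still-open variables draw from only 5 values {2, 3, 5, 6, 8}, so each is used; only d can be 6, hence d = 6.

6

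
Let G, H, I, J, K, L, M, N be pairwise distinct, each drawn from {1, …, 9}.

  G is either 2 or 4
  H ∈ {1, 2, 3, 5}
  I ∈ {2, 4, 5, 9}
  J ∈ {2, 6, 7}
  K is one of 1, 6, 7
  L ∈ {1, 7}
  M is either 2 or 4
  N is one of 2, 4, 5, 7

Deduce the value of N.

5

The 8 variables draw from only 8 values {1, 2, 3, 4, 5, 6, 7, 9}, so each is used; only H can be 3, hence H = 3.
The 7 still-open variables draw from only 7 values {1, 2, 4, 5, 6, 7, 9}, so each is used; only I can be 9, hence I = 9.
Among the 6 still-open variables, 5 fits only N (and all 6 values in {1, 2, 4, 5, 6, 7} must be used), so N = 5.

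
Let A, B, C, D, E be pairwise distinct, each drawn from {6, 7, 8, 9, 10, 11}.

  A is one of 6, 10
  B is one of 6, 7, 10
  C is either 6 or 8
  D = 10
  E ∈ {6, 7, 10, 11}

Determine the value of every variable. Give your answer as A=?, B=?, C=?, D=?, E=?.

A=6, B=7, C=8, D=10, E=11

D's domain is down to {10}, so D = 10. Eliminate 10 elsewhere: A, B, E.
A must be 6 (only option left). So B, C, E can't be 6.
B has just one choice, so B = 7. So E can't be 7.
C must be 8 (only option left).
That leaves E = 11.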